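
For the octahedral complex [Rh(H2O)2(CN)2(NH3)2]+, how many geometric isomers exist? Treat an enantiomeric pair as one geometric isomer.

The distinct arrangements are (5 in all): H2O trans, CN trans, NH3 trans; H2O cis, CN trans, NH3 cis; H2O cis, CN cis, NH3 trans; H2O cis, CN cis, NH3 cis (chiral); H2O trans, CN cis, NH3 cis.

5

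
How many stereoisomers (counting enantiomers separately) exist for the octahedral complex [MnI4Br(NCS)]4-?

The six octahedral sites form three mutually perpendicular trans pairs.
Systematic placement gives 2 geometric isomers: Br and NCS mutually cis; Br and NCS mutually trans.
Each arrangement has an internal mirror plane or centre of symmetry, so none is chiral.

2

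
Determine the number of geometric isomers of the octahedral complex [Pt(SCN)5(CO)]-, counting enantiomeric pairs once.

1

In an octahedral complex each vertex has one trans partner and four cis neighbours.
Only one geometric arrangement is possible.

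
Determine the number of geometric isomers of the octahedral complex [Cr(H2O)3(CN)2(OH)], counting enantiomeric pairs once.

3

The six octahedral sites form three mutually perpendicular trans pairs.
There are 3 geometric isomers: H2O mer, CN trans; H2O fac, CN cis; H2O mer, CN cis.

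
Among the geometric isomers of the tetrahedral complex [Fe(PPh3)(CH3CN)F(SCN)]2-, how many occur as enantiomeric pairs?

All four vertices of a tetrahedron are equivalent and mutually adjacent, so cis/trans isomerism cannot arise.
Only one geometric arrangement is possible; it has no improper symmetry element, so it exists as a pair of enantiomers (2 stereoisomers).

1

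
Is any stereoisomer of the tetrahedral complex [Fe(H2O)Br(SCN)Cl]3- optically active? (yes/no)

All four vertices of a tetrahedron are equivalent and mutually adjacent, so cis/trans isomerism cannot arise.
Only one geometric arrangement is possible; it has no improper symmetry element, so it exists as a pair of enantiomers (2 stereoisomers).

yes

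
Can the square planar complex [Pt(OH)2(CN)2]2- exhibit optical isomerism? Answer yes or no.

no

Systematic placement gives 2 geometric isomers: OH cis; OH trans.
Each arrangement has an internal mirror plane or centre of symmetry, so none is chiral.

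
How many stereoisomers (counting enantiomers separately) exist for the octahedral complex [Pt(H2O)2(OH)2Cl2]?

6

The six octahedral sites form three mutually perpendicular trans pairs.
Systematic placement gives 5 geometric isomers: H2O trans, OH trans, Cl trans; H2O cis, OH cis, Cl trans; H2O cis, OH trans, Cl cis; H2O cis, OH cis, Cl cis (chiral); H2O trans, OH cis, Cl cis.
One of these lacks any improper symmetry element and so occurs as an enantiomeric pair, giving 5 + 1 = 6 stereoisomers in total.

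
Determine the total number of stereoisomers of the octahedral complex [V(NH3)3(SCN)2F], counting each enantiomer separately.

An octahedron has six vertices in three trans pairs; every non-trans pair is cis.
The distinct arrangements are (3 in all): NH3 mer, SCN trans; NH3 fac, SCN cis; NH3 mer, SCN cis.
Each arrangement has an internal mirror plane or centre of symmetry, so none is chiral.

3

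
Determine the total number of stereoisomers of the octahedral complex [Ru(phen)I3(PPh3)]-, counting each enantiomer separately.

2

An octahedron has six vertices in three trans pairs; every non-trans pair is cis.
Each phen is bidentate and must span two cis positions.
Systematic placement gives 2 geometric isomers: I mer; I fac.
Each arrangement has an internal mirror plane or centre of symmetry, so none is chiral.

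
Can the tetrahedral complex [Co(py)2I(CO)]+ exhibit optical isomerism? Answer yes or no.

no

All four vertices of a tetrahedron are equivalent and mutually adjacent, so cis/trans isomerism cannot arise.
Only one geometric arrangement is possible.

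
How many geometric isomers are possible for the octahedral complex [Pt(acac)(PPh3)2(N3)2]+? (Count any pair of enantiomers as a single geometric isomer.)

3

The six octahedral sites form three mutually perpendicular trans pairs.
Each acac is bidentate and must span two cis positions.
There are 3 geometric isomers: PPh3 cis, N3 trans; PPh3 cis, N3 cis (chiral); PPh3 trans, N3 cis.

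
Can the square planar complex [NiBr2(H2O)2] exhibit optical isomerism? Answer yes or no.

no

A square has two trans pairs of vertices; adjacent vertices are cis.
Systematic placement gives 2 geometric isomers: Br cis; Br trans.
Each arrangement has an internal mirror plane or centre of symmetry, so none is chiral.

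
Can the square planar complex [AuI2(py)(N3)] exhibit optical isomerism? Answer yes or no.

no

Working through the distinct placements yields 2 geometric isomers: I cis; I trans.
Each arrangement has an internal mirror plane or centre of symmetry, so none is chiral.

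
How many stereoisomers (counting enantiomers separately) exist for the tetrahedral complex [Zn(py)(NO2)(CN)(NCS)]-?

2

Only one geometric arrangement is possible; it has no improper symmetry element, so it exists as a pair of enantiomers (2 stereoisomers).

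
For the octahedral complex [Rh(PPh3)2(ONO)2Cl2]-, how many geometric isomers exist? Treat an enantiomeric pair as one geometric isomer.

5

An octahedron has six vertices in three trans pairs; every non-trans pair is cis.
The distinct arrangements are (5 in all): PPh3 trans, ONO trans, Cl trans; PPh3 cis, ONO cis, Cl trans; PPh3 trans, ONO cis, Cl cis; PPh3 cis, ONO cis, Cl cis (chiral); PPh3 cis, ONO trans, Cl cis.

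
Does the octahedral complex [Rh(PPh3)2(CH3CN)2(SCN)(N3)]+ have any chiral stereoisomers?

yes

The distinct arrangements are (6 in all): PPh3 cis, CH3CN trans; PPh3 trans, CH3CN trans; PPh3 cis, CH3CN cis (3 arrangements, 2 chiral); PPh3 trans, CH3CN cis.
Of these, 2 lack any improper symmetry element and so occur as enantiomeric pairs, giving 6 + 2 = 8 stereoisomers in total.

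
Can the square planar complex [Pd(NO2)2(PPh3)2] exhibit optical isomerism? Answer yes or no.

Working through the distinct placements yields 2 geometric isomers: NO2 cis; NO2 trans.
Each arrangement has an internal mirror plane or centre of symmetry, so none is chiral.

no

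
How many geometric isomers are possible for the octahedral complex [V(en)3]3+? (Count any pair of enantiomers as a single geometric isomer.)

1

The six octahedral sites form three mutually perpendicular trans pairs.
Each en is bidentate and must span two cis positions.
Only one geometric arrangement is possible; it has no improper symmetry element, so it exists as a pair of enantiomers (2 stereoisomers).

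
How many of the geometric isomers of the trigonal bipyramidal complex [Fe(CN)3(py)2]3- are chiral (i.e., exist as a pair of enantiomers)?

In a trigonal bipyramid the two axial positions differ from the three equatorial ones.
Systematic placement gives 3 geometric isomers: py both equatorial; py one axial, one equatorial; py both axial.
Each arrangement has an internal mirror plane or centre of symmetry, so none is chiral.

0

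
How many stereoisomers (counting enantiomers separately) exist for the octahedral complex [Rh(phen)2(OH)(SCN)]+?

3

Each phen is bidentate and must span two cis positions.
The distinct arrangements are (2 in all): OH and SCN mutually trans; OH and SCN mutually cis (chiral).
One of these lacks any improper symmetry element and so occurs as an enantiomeric pair, giving 2 + 1 = 3 stereoisomers in total.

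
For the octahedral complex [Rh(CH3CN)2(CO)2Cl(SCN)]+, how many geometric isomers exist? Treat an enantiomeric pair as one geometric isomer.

6

An octahedron has six vertices in three trans pairs; every non-trans pair is cis.
There are 6 geometric isomers: CH3CN trans, CO trans; CH3CN trans, CO cis; CH3CN cis, CO cis (3 arrangements, 2 chiral); CH3CN cis, CO trans.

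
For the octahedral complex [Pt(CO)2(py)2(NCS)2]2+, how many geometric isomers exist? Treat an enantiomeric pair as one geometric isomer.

In an octahedral complex each vertex has one trans partner and four cis neighbours.
There are 5 geometric isomers: CO trans, py trans, NCS trans; CO trans, py cis, NCS cis; CO cis, py trans, NCS cis; CO cis, py cis, NCS cis (chiral); CO cis, py cis, NCS trans.

5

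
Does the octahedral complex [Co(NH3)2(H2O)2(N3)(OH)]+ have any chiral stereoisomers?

Working through the distinct placements yields 6 geometric isomers: NH3 cis, H2O trans; NH3 trans, H2O trans; NH3 cis, H2O cis (3 arrangements, 2 chiral); NH3 trans, H2O cis.
Of these, 2 lack any improper symmetry element and so occur as enantiomeric pairs, giving 6 + 2 = 8 stereoisomers in total.

yes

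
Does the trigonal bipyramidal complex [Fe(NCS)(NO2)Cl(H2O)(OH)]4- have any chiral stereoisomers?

In a trigonal bipyramid the two axial positions differ from the three equatorial ones.
Systematic enumeration (placing each ligand type in turn and discarding arrangements equivalent by rotation or reflection) gives 10 geometric isomers.
Of these, 10 lack any improper symmetry element and so occur as enantiomeric pairs, giving 10 + 10 = 20 stereoisomers in total.

yes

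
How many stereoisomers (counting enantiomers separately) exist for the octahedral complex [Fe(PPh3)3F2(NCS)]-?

3

In an octahedral complex each vertex has one trans partner and four cis neighbours.
Systematic placement gives 3 geometric isomers: PPh3 mer, F trans; PPh3 mer, F cis; PPh3 fac, F cis.
Each arrangement has an internal mirror plane or centre of symmetry, so none is chiral.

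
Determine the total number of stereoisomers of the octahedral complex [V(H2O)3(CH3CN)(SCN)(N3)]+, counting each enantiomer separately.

In an octahedral complex each vertex has one trans partner and four cis neighbours.
Systematic placement gives 4 geometric isomers: H2O mer (3 arrangements); H2O fac (chiral).
One of these lacks any improper symmetry element and so occurs as an enantiomeric pair, giving 4 + 1 = 5 stereoisomers in total.

5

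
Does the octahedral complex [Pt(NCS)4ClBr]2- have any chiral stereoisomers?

no

The six octahedral sites form three mutually perpendicular trans pairs.
Working through the distinct placements yields 2 geometric isomers: Cl and Br mutually trans; Cl and Br mutually cis.
Each arrangement has an internal mirror plane or centre of symmetry, so none is chiral.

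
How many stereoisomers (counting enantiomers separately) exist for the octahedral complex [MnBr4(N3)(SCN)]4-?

2

In an octahedral complex each vertex has one trans partner and four cis neighbours.
Working through the distinct placements yields 2 geometric isomers: N3 and SCN mutually trans; N3 and SCN mutually cis.
Each arrangement has an internal mirror plane or centre of symmetry, so none is chiral.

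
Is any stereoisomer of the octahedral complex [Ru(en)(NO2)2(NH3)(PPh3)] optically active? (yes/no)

In an octahedral complex each vertex has one trans partner and four cis neighbours.
Each en is bidentate and must span two cis positions.
Systematic placement gives 4 geometric isomers: NO2 cis (3 arrangements, 2 chiral); NO2 trans.
Of these, 2 lack any improper symmetry element and so occur as enantiomeric pairs, giving 4 + 2 = 6 stereoisomers in total.

yes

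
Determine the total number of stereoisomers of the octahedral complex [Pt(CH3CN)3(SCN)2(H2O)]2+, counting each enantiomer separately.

An octahedron has six vertices in three trans pairs; every non-trans pair is cis.
Working through the distinct placements yields 3 geometric isomers: CH3CN mer, SCN trans; CH3CN mer, SCN cis; CH3CN fac, SCN cis.
Each arrangement has an internal mirror plane or centre of symmetry, so none is chiral.

3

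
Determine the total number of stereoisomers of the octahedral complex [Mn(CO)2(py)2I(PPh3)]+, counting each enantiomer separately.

In an octahedral complex each vertex has one trans partner and four cis neighbours.
There are 6 geometric isomers: CO trans, py trans; CO trans, py cis; CO cis, py trans; CO cis, py cis (3 arrangements, 2 chiral).
Of these, 2 lack any improper symmetry element and so occur as enantiomeric pairs, giving 6 + 2 = 8 stereoisomers in total.

8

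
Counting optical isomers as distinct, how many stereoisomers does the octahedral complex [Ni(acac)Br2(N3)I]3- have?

6

Each acac is bidentate and must span two cis positions.
There are 4 geometric isomers: Br trans; Br cis (3 arrangements, 2 chiral).
Of these, 2 lack any improper symmetry element and so occur as enantiomeric pairs, giving 4 + 2 = 6 stereoisomers in total.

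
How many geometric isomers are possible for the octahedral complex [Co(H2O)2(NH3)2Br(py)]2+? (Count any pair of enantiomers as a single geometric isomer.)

Systematic placement gives 6 geometric isomers: H2O cis, NH3 cis (3 arrangements, 2 chiral); H2O cis, NH3 trans; H2O trans, NH3 cis; H2O trans, NH3 trans.

6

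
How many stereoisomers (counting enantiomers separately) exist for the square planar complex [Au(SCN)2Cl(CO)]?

2

There are 2 geometric isomers: SCN cis; SCN trans.
Each arrangement has an internal mirror plane or centre of symmetry, so none is chiral.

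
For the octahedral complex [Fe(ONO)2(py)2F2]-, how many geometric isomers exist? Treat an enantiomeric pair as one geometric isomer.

In an octahedral complex each vertex has one trans partner and four cis neighbours.
Working through the distinct placements yields 5 geometric isomers: ONO trans, py trans, F trans; ONO cis, py cis, F trans; ONO cis, py trans, F cis; ONO cis, py cis, F cis (chiral); ONO trans, py cis, F cis.

5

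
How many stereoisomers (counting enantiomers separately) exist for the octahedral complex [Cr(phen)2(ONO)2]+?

3

The six octahedral sites form three mutually perpendicular trans pairs.
Each phen is bidentate and must span two cis positions.
The distinct arrangements are (2 in all): ONO trans; ONO cis (chiral).
One of these lacks any improper symmetry element and so occurs as an enantiomeric pair, giving 2 + 1 = 3 stereoisomers in total.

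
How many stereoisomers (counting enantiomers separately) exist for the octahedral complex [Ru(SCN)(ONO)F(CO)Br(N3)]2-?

An octahedron has six vertices in three trans pairs; every non-trans pair is cis.
Systematic enumeration (placing each ligand type in turn and discarding arrangements equivalent by rotation or reflection) gives 15 geometric isomers.
Of these, 15 lack any improper symmetry element and so occur as enantiomeric pairs, giving 15 + 15 = 30 stereoisomers in total.

30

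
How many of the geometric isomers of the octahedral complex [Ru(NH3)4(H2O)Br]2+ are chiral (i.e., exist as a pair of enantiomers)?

0

The six octahedral sites form three mutually perpendicular trans pairs.
The distinct arrangements are (2 in all): H2O and Br mutually trans; H2O and Br mutually cis.
Each arrangement has an internal mirror plane or centre of symmetry, so none is chiral.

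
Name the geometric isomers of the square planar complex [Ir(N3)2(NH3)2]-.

cis and trans

In a square planar complex each vertex has one trans partner and two cis neighbours.
The distinct arrangements are (2 in all): N3 cis; N3 trans.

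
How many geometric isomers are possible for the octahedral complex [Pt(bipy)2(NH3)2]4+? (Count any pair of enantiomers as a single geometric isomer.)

2

The six octahedral sites form three mutually perpendicular trans pairs.
Each bipy is bidentate and must span two cis positions.
There are 2 geometric isomers: NH3 trans; NH3 cis (chiral).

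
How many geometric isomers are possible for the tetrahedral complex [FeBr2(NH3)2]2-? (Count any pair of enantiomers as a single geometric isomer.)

In a tetrahedral complex all four positions are equivalent and every pair of ligands is adjacent — there is no cis/trans distinction.
Only one geometric arrangement is possible.

1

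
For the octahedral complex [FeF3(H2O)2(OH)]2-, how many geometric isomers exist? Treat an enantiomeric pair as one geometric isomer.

3

The distinct arrangements are (3 in all): F mer, H2O cis; F mer, H2O trans; F fac, H2O cis.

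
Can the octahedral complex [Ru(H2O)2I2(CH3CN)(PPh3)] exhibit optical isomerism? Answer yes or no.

yes

In an octahedral complex each vertex has one trans partner and four cis neighbours.
There are 6 geometric isomers: H2O cis, I cis (3 arrangements, 2 chiral); H2O cis, I trans; H2O trans, I cis; H2O trans, I trans.
Of these, 2 lack any improper symmetry element and so occur as enantiomeric pairs, giving 6 + 2 = 8 stereoisomers in total.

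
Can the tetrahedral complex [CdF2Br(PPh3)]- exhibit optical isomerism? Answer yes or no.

In a tetrahedral complex all four positions are equivalent and every pair of ligands is adjacent — there is no cis/trans distinction.
Only one geometric arrangement is possible.

no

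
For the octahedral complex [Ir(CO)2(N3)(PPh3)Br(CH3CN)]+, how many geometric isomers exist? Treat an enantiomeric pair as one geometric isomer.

9

Systematic enumeration (placing each ligand type in turn and discarding arrangements equivalent by rotation or reflection) gives 9 geometric isomers.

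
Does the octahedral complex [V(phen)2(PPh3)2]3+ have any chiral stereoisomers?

yes

Each phen is bidentate and must span two cis positions.
There are 2 geometric isomers: PPh3 trans; PPh3 cis (chiral).
One of these lacks any improper symmetry element and so occurs as an enantiomeric pair, giving 2 + 1 = 3 stereoisomers in total.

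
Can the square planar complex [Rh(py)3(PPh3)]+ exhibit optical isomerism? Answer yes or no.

no

In a square planar complex each vertex has one trans partner and two cis neighbours.
Only one geometric arrangement is possible.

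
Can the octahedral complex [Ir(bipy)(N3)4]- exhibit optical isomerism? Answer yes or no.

no

Each bipy is bidentate and must span two cis positions.
Only one geometric arrangement is possible.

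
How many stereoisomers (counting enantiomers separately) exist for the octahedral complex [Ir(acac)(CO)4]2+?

1

An octahedron has six vertices in three trans pairs; every non-trans pair is cis.
Each acac is bidentate and must span two cis positions.
Only one geometric arrangement is possible.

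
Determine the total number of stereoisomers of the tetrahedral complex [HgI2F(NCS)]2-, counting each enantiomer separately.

1

All four vertices of a tetrahedron are equivalent and mutually adjacent, so cis/trans isomerism cannot arise.
Only one geometric arrangement is possible.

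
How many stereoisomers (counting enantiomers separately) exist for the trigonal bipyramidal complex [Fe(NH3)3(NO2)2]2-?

3

A trigonal bipyramid has two axial and three equatorial sites, which are chemically inequivalent.
The distinct arrangements are (3 in all): NO2 both equatorial; NO2 one axial, one equatorial; NO2 both axial.
Each arrangement has an internal mirror plane or centre of symmetry, so none is chiral.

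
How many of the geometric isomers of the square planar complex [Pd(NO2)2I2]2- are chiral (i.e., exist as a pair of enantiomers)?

Systematic placement gives 2 geometric isomers: NO2 cis; NO2 trans.
Each arrangement has an internal mirror plane or centre of symmetry, so none is chiral.

0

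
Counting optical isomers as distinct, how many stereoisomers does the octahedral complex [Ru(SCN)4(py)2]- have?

2

In an octahedral complex each vertex has one trans partner and four cis neighbours.
There are 2 geometric isomers: py trans; py cis.
Each arrangement has an internal mirror plane or centre of symmetry, so none is chiral.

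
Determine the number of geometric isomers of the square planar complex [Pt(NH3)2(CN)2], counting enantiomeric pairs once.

A square has two trans pairs of vertices; adjacent vertices are cis.
The distinct arrangements are (2 in all): NH3 cis; NH3 trans.

2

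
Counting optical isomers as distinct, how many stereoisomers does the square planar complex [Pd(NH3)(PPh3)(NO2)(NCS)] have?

In a square planar complex each vertex has one trans partner and two cis neighbours.
Working through the distinct placements yields 3 geometric isomers: (NCS/NO2 trans, NH3/PPh3 trans); (NCS/PPh3 trans, NH3/NO2 trans); (NCS/NH3 trans, NO2/PPh3 trans).
Each arrangement has an internal mirror plane or centre of symmetry, so none is chiral.

3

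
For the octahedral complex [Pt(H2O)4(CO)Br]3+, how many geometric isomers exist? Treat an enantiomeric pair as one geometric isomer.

An octahedron has six vertices in three trans pairs; every non-trans pair is cis.
Systematic placement gives 2 geometric isomers: CO and Br mutually trans; CO and Br mutually cis.

2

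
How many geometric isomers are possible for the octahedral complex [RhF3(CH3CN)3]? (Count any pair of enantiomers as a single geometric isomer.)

The six octahedral sites form three mutually perpendicular trans pairs.
There are 2 geometric isomers: F mer; F fac.

2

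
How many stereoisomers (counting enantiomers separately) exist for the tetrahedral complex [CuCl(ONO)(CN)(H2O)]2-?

2

All four vertices of a tetrahedron are equivalent and mutually adjacent, so cis/trans isomerism cannot arise.
Only one geometric arrangement is possible; it has no improper symmetry element, so it exists as a pair of enantiomers (2 stereoisomers).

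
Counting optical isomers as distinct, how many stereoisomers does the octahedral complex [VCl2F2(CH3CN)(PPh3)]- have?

8

In an octahedral complex each vertex has one trans partner and four cis neighbours.
Systematic placement gives 6 geometric isomers: Cl cis, F cis (3 arrangements, 2 chiral); Cl cis, F trans; Cl trans, F cis; Cl trans, F trans.
Of these, 2 lack any improper symmetry element and so occur as enantiomeric pairs, giving 6 + 2 = 8 stereoisomers in total.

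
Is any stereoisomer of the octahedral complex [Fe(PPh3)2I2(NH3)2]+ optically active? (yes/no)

An octahedron has six vertices in three trans pairs; every non-trans pair is cis.
There are 5 geometric isomers: PPh3 trans, I trans, NH3 trans; PPh3 cis, I trans, NH3 cis; PPh3 trans, I cis, NH3 cis; PPh3 cis, I cis, NH3 cis (chiral); PPh3 cis, I cis, NH3 trans.
One of these lacks any improper symmetry element and so occurs as an enantiomeric pair, giving 5 + 1 = 6 stereoisomers in total.

yes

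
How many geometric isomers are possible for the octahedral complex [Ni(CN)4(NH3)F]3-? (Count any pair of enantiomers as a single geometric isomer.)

2

In an octahedral complex each vertex has one trans partner and four cis neighbours.
There are 2 geometric isomers: NH3 and F mutually trans; NH3 and F mutually cis.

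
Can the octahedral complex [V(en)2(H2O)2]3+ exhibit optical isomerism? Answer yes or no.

yes

Each en is bidentate and must span two cis positions.
Working through the distinct placements yields 2 geometric isomers: H2O trans; H2O cis (chiral).
One of these lacks any improper symmetry element and so occurs as an enantiomeric pair, giving 2 + 1 = 3 stereoisomers in total.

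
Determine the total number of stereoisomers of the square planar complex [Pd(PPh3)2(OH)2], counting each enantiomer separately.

2

In a square planar complex each vertex has one trans partner and two cis neighbours.
The distinct arrangements are (2 in all): PPh3 cis; PPh3 trans.
Each arrangement has an internal mirror plane or centre of symmetry, so none is chiral.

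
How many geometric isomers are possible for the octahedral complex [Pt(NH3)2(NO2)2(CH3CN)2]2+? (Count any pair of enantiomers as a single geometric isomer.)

The six octahedral sites form three mutually perpendicular trans pairs.
There are 5 geometric isomers: NH3 trans, NO2 trans, CH3CN trans; NH3 cis, NO2 cis, CH3CN trans; NH3 cis, NO2 trans, CH3CN cis; NH3 cis, NO2 cis, CH3CN cis (chiral); NH3 trans, NO2 cis, CH3CN cis.

5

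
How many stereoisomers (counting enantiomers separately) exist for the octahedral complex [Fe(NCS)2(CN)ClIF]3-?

The six octahedral sites form three mutually perpendicular trans pairs.
Exhaustive case analysis gives 9 geometric isomers.
Of these, 6 lack any improper symmetry element and so occur as enantiomeric pairs, giving 9 + 6 = 15 stereoisomers in total.

15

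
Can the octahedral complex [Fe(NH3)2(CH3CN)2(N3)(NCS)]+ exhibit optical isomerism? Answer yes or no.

yes

The six octahedral sites form three mutually perpendicular trans pairs.
The distinct arrangements are (6 in all): NH3 trans, CH3CN trans; NH3 cis, CH3CN trans; NH3 trans, CH3CN cis; NH3 cis, CH3CN cis (3 arrangements, 2 chiral).
Of these, 2 lack any improper symmetry element and so occur as enantiomeric pairs, giving 6 + 2 = 8 stereoisomers in total.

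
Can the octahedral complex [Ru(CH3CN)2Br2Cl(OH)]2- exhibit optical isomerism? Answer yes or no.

Systematic placement gives 6 geometric isomers: CH3CN trans, Br trans; CH3CN cis, Br trans; CH3CN cis, Br cis (3 arrangements, 2 chiral); CH3CN trans, Br cis.
Of these, 2 lack any improper symmetry element and so occur as enantiomeric pairs, giving 6 + 2 = 8 stereoisomers in total.

yes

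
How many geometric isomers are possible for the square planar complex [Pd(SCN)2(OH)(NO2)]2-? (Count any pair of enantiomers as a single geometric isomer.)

2

Systematic placement gives 2 geometric isomers: SCN cis; SCN trans.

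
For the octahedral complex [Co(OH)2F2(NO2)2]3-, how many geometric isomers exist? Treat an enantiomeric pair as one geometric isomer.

The six octahedral sites form three mutually perpendicular trans pairs.
There are 5 geometric isomers: OH trans, F trans, NO2 trans; OH cis, F trans, NO2 cis; OH trans, F cis, NO2 cis; OH cis, F cis, NO2 cis (chiral); OH cis, F cis, NO2 trans.

5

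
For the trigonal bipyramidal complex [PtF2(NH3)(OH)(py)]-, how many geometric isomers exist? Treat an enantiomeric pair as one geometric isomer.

Exhaustive case analysis gives 7 geometric isomers.

7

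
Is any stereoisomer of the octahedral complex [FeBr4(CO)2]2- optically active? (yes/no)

no

The six octahedral sites form three mutually perpendicular trans pairs.
The distinct arrangements are (2 in all): CO trans; CO cis.
Each arrangement has an internal mirror plane or centre of symmetry, so none is chiral.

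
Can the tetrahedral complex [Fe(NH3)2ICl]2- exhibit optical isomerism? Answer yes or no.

no

Only one geometric arrangement is possible.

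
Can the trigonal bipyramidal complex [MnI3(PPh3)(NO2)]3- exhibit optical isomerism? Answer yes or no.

In a trigonal bipyramid the two axial positions differ from the three equatorial ones.
The distinct arrangements are (4 in all): PPh3 equatorial, NO2 equatorial; PPh3 equatorial, NO2 axial; PPh3 axial, NO2 equatorial; PPh3 axial, NO2 axial.
Each arrangement has an internal mirror plane or centre of symmetry, so none is chiral.

no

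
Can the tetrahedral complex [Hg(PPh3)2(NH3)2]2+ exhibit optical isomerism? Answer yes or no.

All four vertices of a tetrahedron are equivalent and mutually adjacent, so cis/trans isomerism cannot arise.
Only one geometric arrangement is possible.

no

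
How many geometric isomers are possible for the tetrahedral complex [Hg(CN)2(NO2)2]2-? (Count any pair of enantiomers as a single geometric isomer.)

All four vertices of a tetrahedron are equivalent and mutually adjacent, so cis/trans isomerism cannot arise.
Only one geometric arrangement is possible.

1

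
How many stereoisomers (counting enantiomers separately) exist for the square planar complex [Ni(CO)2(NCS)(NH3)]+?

2

In a square planar complex each vertex has one trans partner and two cis neighbours.
Working through the distinct placements yields 2 geometric isomers: CO cis; CO trans.
Each arrangement has an internal mirror plane or centre of symmetry, so none is chiral.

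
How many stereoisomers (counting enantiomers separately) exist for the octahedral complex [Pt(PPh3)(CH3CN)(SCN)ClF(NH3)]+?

An octahedron has six vertices in three trans pairs; every non-trans pair is cis.
Placing the ligands in turn and identifying arrangements related by rotation or reflection leaves 15 distinct geometric isomers.
Of these, 15 lack any improper symmetry element and so occur as enantiomeric pairs, giving 15 + 15 = 30 stereoisomers in total.

30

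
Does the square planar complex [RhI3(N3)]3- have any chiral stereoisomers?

no

In a square planar complex each vertex has one trans partner and two cis neighbours.
Only one geometric arrangement is possible.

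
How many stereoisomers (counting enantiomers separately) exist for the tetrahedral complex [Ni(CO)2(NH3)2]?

1

In a tetrahedral complex all four positions are equivalent and every pair of ligands is adjacent — there is no cis/trans distinction.
Only one geometric arrangement is possible.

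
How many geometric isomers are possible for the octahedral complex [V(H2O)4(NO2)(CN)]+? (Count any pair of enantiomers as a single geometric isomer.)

2

The six octahedral sites form three mutually perpendicular trans pairs.
Working through the distinct placements yields 2 geometric isomers: NO2 and CN mutually cis; NO2 and CN mutually trans.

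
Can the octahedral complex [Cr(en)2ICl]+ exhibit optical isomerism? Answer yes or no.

In an octahedral complex each vertex has one trans partner and four cis neighbours.
Each en is bidentate and must span two cis positions.
The distinct arrangements are (2 in all): I and Cl mutually trans; I and Cl mutually cis (chiral).
One of these lacks any improper symmetry element and so occurs as an enantiomeric pair, giving 2 + 1 = 3 stereoisomers in total.

yes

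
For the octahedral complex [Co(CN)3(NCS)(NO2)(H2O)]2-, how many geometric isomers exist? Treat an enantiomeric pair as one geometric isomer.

4

In an octahedral complex each vertex has one trans partner and four cis neighbours.
The distinct arrangements are (4 in all): CN mer (3 arrangements); CN fac (chiral).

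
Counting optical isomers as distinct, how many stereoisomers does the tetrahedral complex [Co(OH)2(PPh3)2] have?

All four vertices of a tetrahedron are equivalent and mutually adjacent, so cis/trans isomerism cannot arise.
Only one geometric arrangement is possible.

1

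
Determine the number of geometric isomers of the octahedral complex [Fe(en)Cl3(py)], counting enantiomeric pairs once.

In an octahedral complex each vertex has one trans partner and four cis neighbours.
Each en is bidentate and must span two cis positions.
There are 2 geometric isomers: Cl mer; Cl fac.

2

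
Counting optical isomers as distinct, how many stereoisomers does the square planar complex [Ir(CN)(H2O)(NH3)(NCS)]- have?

A square has two trans pairs of vertices; adjacent vertices are cis.
There are 3 geometric isomers: (CN/NCS trans, H2O/NH3 trans); (CN/NH3 trans, H2O/NCS trans); (CN/H2O trans, NCS/NH3 trans).
Each arrangement has an internal mirror plane or centre of symmetry, so none is chiral.

3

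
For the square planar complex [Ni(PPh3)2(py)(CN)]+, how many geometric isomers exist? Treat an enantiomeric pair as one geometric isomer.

There are 2 geometric isomers: PPh3 cis; PPh3 trans.

2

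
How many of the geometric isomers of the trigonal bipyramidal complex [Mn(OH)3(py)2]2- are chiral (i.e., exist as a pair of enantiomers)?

In a trigonal bipyramid the two axial positions differ from the three equatorial ones.
There are 3 geometric isomers: py both equatorial; py one axial, one equatorial; py both axial.
Each arrangement has an internal mirror plane or centre of symmetry, so none is chiral.

0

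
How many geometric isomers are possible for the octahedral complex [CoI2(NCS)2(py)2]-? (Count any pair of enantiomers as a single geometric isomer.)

In an octahedral complex each vertex has one trans partner and four cis neighbours.
There are 5 geometric isomers: I trans, NCS trans, py trans; I trans, NCS cis, py cis; I cis, NCS cis, py trans; I cis, NCS cis, py cis (chiral); I cis, NCS trans, py cis.

5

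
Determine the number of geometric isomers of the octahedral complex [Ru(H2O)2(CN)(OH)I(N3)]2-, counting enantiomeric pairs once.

An octahedron has six vertices in three trans pairs; every non-trans pair is cis.
Systematic enumeration (placing each ligand type in turn and discarding arrangements equivalent by rotation or reflection) gives 9 geometric isomers.

9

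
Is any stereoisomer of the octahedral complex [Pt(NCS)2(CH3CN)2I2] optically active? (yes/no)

An octahedron has six vertices in three trans pairs; every non-trans pair is cis.
The distinct arrangements are (5 in all): NCS trans, CH3CN trans, I trans; NCS cis, CH3CN trans, I cis; NCS trans, CH3CN cis, I cis; NCS cis, CH3CN cis, I cis (chiral); NCS cis, CH3CN cis, I trans.
One of these lacks any improper symmetry element and so occurs as an enantiomeric pair, giving 5 + 1 = 6 stereoisomers in total.

yes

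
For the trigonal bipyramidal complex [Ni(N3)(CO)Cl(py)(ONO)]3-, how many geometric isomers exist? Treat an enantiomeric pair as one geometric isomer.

In a trigonal bipyramid the two axial positions differ from the three equatorial ones.
Placing the ligands in turn and identifying arrangements related by rotation or reflection leaves 10 distinct geometric isomers.

10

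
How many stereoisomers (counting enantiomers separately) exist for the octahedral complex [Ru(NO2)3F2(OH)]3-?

3

Working through the distinct placements yields 3 geometric isomers: NO2 mer, F trans; NO2 fac, F cis; NO2 mer, F cis.
Each arrangement has an internal mirror plane or centre of symmetry, so none is chiral.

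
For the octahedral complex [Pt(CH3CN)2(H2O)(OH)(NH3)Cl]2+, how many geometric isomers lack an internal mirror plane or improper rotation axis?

The six octahedral sites form three mutually perpendicular trans pairs.
Placing the ligands in turn and identifying arrangements related by rotation or reflection leaves 9 distinct geometric isomers.
Of these, 6 lack any improper symmetry element and so occur as enantiomeric pairs, giving 9 + 6 = 15 stereoisomers in total.

6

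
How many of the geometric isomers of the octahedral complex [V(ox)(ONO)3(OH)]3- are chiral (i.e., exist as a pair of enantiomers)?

0

The six octahedral sites form three mutually perpendicular trans pairs.
Each ox is bidentate and must span two cis positions.
The distinct arrangements are (2 in all): ONO fac; ONO mer.
Each arrangement has an internal mirror plane or centre of symmetry, so none is chiral.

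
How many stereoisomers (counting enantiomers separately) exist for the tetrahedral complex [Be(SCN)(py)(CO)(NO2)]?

All four vertices of a tetrahedron are equivalent and mutually adjacent, so cis/trans isomerism cannot arise.
Only one geometric arrangement is possible; it has no improper symmetry element, so it exists as a pair of enantiomers (2 stereoisomers).

2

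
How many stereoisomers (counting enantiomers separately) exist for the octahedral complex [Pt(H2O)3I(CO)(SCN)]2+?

5

In an octahedral complex each vertex has one trans partner and four cis neighbours.
Systematic placement gives 4 geometric isomers: H2O mer (3 arrangements); H2O fac (chiral).
One of these lacks any improper symmetry element and so occurs as an enantiomeric pair, giving 4 + 1 = 5 stereoisomers in total.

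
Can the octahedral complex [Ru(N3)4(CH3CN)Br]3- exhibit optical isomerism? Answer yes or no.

no

An octahedron has six vertices in three trans pairs; every non-trans pair is cis.
There are 2 geometric isomers: CH3CN and Br mutually trans; CH3CN and Br mutually cis.
Each arrangement has an internal mirror plane or centre of symmetry, so none is chiral.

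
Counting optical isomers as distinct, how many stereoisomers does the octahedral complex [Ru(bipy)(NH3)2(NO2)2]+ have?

The six octahedral sites form three mutually perpendicular trans pairs.
Each bipy is bidentate and must span two cis positions.
There are 3 geometric isomers: NH3 trans, NO2 cis; NH3 cis, NO2 cis (chiral); NH3 cis, NO2 trans.
One of these lacks any improper symmetry element and so occurs as an enantiomeric pair, giving 3 + 1 = 4 stereoisomers in total.

4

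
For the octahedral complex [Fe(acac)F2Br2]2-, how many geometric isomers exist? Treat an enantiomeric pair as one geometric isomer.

3

In an octahedral complex each vertex has one trans partner and four cis neighbours.
Each acac is bidentate and must span two cis positions.
There are 3 geometric isomers: F cis, Br trans; F cis, Br cis (chiral); F trans, Br cis.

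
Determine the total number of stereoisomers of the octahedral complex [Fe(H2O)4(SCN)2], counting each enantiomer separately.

In an octahedral complex each vertex has one trans partner and four cis neighbours.
Working through the distinct placements yields 2 geometric isomers: SCN trans; SCN cis.
Each arrangement has an internal mirror plane or centre of symmetry, so none is chiral.

2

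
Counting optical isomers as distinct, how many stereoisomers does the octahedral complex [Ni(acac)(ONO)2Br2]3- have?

An octahedron has six vertices in three trans pairs; every non-trans pair is cis.
Each acac is bidentate and must span two cis positions.
Systematic placement gives 3 geometric isomers: ONO cis, Br trans; ONO cis, Br cis (chiral); ONO trans, Br cis.
One of these lacks any improper symmetry element and so occurs as an enantiomeric pair, giving 3 + 1 = 4 stereoisomers in total.

4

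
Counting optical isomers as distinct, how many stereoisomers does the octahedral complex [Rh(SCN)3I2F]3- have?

3

In an octahedral complex each vertex has one trans partner and four cis neighbours.
There are 3 geometric isomers: SCN mer, I cis; SCN mer, I trans; SCN fac, I cis.
Each arrangement has an internal mirror plane or centre of symmetry, so none is chiral.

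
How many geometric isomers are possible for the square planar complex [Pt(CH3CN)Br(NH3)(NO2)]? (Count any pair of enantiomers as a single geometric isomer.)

3

There are 3 geometric isomers: (Br/NH3 trans, CH3CN/NO2 trans); (Br/NO2 trans, CH3CN/NH3 trans); (Br/CH3CN trans, NH3/NO2 trans).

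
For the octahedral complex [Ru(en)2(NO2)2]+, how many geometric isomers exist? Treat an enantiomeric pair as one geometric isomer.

2

The six octahedral sites form three mutually perpendicular trans pairs.
Each en is bidentate and must span two cis positions.
Working through the distinct placements yields 2 geometric isomers: NO2 trans; NO2 cis (chiral).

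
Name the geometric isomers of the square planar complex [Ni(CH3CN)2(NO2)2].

cis and trans

A square has two trans pairs of vertices; adjacent vertices are cis.
Working through the distinct placements yields 2 geometric isomers: CH3CN cis; CH3CN trans.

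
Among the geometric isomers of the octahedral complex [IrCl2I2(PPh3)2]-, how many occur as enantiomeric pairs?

1

In an octahedral complex each vertex has one trans partner and four cis neighbours.
Working through the distinct placements yields 5 geometric isomers: Cl trans, I trans, PPh3 trans; Cl trans, I cis, PPh3 cis; Cl cis, I cis, PPh3 trans; Cl cis, I cis, PPh3 cis (chiral); Cl cis, I trans, PPh3 cis.
One of these lacks any improper symmetry element and so occurs as an enantiomeric pair, giving 5 + 1 = 6 stereoisomers in total.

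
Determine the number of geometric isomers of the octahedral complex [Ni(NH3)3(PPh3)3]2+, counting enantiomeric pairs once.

2

In an octahedral complex each vertex has one trans partner and four cis neighbours.
Working through the distinct placements yields 2 geometric isomers: NH3 mer; NH3 fac.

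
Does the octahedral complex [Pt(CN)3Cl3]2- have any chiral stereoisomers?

no

An octahedron has six vertices in three trans pairs; every non-trans pair is cis.
Systematic placement gives 2 geometric isomers: CN mer; CN fac.
Each arrangement has an internal mirror plane or centre of symmetry, so none is chiral.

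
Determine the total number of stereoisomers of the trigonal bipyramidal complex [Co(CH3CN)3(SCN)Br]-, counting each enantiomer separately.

A trigonal bipyramid has two axial and three equatorial sites, which are chemically inequivalent.
Systematic placement gives 4 geometric isomers: SCN equatorial, Br axial; SCN axial, Br axial; SCN equatorial, Br equatorial; SCN axial, Br equatorial.
Each arrangement has an internal mirror plane or centre of symmetry, so none is chiral.

4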